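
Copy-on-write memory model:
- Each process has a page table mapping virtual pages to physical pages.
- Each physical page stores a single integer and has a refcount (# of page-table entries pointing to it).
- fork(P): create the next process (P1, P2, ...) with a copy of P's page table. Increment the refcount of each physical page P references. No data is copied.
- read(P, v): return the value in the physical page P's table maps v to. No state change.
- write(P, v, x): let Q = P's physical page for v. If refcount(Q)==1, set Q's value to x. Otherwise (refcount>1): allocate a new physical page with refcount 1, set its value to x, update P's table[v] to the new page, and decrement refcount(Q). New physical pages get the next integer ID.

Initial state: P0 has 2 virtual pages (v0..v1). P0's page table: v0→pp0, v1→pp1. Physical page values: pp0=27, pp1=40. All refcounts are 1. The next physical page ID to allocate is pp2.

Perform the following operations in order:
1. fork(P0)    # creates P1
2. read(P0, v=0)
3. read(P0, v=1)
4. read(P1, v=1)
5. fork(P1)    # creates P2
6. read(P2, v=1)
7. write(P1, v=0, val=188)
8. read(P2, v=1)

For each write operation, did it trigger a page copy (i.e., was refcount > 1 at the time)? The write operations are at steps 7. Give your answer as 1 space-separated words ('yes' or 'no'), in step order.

Op 1: fork(P0) -> P1. 2 ppages; refcounts: pp0:2 pp1:2
Op 2: read(P0, v0) -> 27. No state change.
Op 3: read(P0, v1) -> 40. No state change.
Op 4: read(P1, v1) -> 40. No state change.
Op 5: fork(P1) -> P2. 2 ppages; refcounts: pp0:3 pp1:3
Op 6: read(P2, v1) -> 40. No state change.
Op 7: write(P1, v0, 188). refcount(pp0)=3>1 -> COPY to pp2. 3 ppages; refcounts: pp0:2 pp1:3 pp2:1
Op 8: read(P2, v1) -> 40. No state change.

yes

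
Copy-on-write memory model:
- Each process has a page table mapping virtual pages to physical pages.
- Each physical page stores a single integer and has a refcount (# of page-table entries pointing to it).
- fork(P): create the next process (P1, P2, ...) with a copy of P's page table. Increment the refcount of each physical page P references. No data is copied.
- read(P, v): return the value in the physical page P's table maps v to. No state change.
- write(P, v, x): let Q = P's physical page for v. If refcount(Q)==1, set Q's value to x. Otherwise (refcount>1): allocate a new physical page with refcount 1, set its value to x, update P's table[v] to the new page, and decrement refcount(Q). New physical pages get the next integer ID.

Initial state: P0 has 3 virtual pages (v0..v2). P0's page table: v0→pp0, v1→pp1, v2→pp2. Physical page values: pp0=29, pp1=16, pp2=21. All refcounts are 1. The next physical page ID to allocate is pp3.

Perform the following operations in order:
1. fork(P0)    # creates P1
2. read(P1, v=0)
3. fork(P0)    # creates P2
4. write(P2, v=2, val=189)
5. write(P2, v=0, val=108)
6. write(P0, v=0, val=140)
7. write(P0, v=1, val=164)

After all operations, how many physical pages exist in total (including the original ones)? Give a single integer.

Op 1: fork(P0) -> P1. 3 ppages; refcounts: pp0:2 pp1:2 pp2:2
Op 2: read(P1, v0) -> 29. No state change.
Op 3: fork(P0) -> P2. 3 ppages; refcounts: pp0:3 pp1:3 pp2:3
Op 4: write(P2, v2, 189). refcount(pp2)=3>1 -> COPY to pp3. 4 ppages; refcounts: pp0:3 pp1:3 pp2:2 pp3:1
Op 5: write(P2, v0, 108). refcount(pp0)=3>1 -> COPY to pp4. 5 ppages; refcounts: pp0:2 pp1:3 pp2:2 pp3:1 pp4:1
Op 6: write(P0, v0, 140). refcount(pp0)=2>1 -> COPY to pp5. 6 ppages; refcounts: pp0:1 pp1:3 pp2:2 pp3:1 pp4:1 pp5:1
Op 7: write(P0, v1, 164). refcount(pp1)=3>1 -> COPY to pp6. 7 ppages; refcounts: pp0:1 pp1:2 pp2:2 pp3:1 pp4:1 pp5:1 pp6:1

Answer: 7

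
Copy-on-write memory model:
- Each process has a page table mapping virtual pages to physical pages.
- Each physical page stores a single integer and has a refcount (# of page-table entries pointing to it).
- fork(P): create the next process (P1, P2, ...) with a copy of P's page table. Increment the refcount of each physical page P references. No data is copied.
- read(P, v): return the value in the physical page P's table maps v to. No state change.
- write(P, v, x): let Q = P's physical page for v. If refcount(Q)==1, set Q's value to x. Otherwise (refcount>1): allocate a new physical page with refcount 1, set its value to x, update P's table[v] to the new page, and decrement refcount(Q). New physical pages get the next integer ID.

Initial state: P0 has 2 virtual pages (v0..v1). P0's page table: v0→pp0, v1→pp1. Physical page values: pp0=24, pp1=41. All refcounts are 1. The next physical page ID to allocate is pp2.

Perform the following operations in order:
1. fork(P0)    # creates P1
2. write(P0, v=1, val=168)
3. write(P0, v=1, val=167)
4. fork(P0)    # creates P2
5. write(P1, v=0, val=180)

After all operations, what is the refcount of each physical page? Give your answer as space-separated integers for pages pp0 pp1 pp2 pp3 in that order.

Op 1: fork(P0) -> P1. 2 ppages; refcounts: pp0:2 pp1:2
Op 2: write(P0, v1, 168). refcount(pp1)=2>1 -> COPY to pp2. 3 ppages; refcounts: pp0:2 pp1:1 pp2:1
Op 3: write(P0, v1, 167). refcount(pp2)=1 -> write in place. 3 ppages; refcounts: pp0:2 pp1:1 pp2:1
Op 4: fork(P0) -> P2. 3 ppages; refcounts: pp0:3 pp1:1 pp2:2
Op 5: write(P1, v0, 180). refcount(pp0)=3>1 -> COPY to pp3. 4 ppages; refcounts: pp0:2 pp1:1 pp2:2 pp3:1

Answer: 2 1 2 1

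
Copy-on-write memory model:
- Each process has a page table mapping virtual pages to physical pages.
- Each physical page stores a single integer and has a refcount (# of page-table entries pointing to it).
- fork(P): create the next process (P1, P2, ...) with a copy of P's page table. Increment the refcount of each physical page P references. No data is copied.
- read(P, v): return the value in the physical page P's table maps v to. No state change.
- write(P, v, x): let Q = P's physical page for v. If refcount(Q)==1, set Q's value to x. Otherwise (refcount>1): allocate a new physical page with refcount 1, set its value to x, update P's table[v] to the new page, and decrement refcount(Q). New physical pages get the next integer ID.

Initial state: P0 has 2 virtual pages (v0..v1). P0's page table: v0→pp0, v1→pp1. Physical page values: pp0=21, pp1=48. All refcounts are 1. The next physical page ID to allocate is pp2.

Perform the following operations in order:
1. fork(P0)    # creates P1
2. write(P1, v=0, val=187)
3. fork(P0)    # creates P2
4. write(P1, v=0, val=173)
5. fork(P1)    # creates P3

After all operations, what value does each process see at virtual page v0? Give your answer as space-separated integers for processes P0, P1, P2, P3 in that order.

Answer: 21 173 21 173

Derivation:
Op 1: fork(P0) -> P1. 2 ppages; refcounts: pp0:2 pp1:2
Op 2: write(P1, v0, 187). refcount(pp0)=2>1 -> COPY to pp2. 3 ppages; refcounts: pp0:1 pp1:2 pp2:1
Op 3: fork(P0) -> P2. 3 ppages; refcounts: pp0:2 pp1:3 pp2:1
Op 4: write(P1, v0, 173). refcount(pp2)=1 -> write in place. 3 ppages; refcounts: pp0:2 pp1:3 pp2:1
Op 5: fork(P1) -> P3. 3 ppages; refcounts: pp0:2 pp1:4 pp2:2
P0: v0 -> pp0 = 21
P1: v0 -> pp2 = 173
P2: v0 -> pp0 = 21
P3: v0 -> pp2 = 173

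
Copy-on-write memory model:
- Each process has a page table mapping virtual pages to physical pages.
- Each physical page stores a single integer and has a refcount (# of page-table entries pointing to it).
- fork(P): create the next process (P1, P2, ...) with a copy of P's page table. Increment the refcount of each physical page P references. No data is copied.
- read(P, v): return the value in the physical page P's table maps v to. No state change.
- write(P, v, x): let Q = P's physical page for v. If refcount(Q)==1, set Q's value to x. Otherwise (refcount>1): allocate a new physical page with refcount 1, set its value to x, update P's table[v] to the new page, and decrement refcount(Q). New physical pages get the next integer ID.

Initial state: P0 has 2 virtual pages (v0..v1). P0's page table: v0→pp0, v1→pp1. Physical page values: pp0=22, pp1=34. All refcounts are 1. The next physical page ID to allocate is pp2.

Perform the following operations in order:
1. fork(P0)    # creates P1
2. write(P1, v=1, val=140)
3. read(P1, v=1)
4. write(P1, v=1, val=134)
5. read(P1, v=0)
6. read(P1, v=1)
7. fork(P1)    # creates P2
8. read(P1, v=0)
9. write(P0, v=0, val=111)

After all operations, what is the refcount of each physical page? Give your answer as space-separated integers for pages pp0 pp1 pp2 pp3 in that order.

Answer: 2 1 2 1

Derivation:
Op 1: fork(P0) -> P1. 2 ppages; refcounts: pp0:2 pp1:2
Op 2: write(P1, v1, 140). refcount(pp1)=2>1 -> COPY to pp2. 3 ppages; refcounts: pp0:2 pp1:1 pp2:1
Op 3: read(P1, v1) -> 140. No state change.
Op 4: write(P1, v1, 134). refcount(pp2)=1 -> write in place. 3 ppages; refcounts: pp0:2 pp1:1 pp2:1
Op 5: read(P1, v0) -> 22. No state change.
Op 6: read(P1, v1) -> 134. No state change.
Op 7: fork(P1) -> P2. 3 ppages; refcounts: pp0:3 pp1:1 pp2:2
Op 8: read(P1, v0) -> 22. No state change.
Op 9: write(P0, v0, 111). refcount(pp0)=3>1 -> COPY to pp3. 4 ppages; refcounts: pp0:2 pp1:1 pp2:2 pp3:1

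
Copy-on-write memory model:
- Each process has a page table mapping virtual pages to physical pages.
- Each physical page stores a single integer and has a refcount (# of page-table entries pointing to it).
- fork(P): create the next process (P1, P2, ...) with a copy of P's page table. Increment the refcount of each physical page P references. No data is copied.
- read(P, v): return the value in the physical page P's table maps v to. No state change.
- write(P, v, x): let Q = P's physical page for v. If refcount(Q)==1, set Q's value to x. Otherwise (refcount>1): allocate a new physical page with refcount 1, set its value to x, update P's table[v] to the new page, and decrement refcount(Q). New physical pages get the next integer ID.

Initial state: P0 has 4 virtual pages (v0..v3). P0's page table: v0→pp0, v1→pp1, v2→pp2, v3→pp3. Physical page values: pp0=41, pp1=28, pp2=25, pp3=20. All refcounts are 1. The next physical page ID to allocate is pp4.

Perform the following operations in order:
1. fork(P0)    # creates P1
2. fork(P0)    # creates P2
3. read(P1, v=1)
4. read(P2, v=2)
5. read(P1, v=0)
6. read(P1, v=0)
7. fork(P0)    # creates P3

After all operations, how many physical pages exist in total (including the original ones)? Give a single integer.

Answer: 4

Derivation:
Op 1: fork(P0) -> P1. 4 ppages; refcounts: pp0:2 pp1:2 pp2:2 pp3:2
Op 2: fork(P0) -> P2. 4 ppages; refcounts: pp0:3 pp1:3 pp2:3 pp3:3
Op 3: read(P1, v1) -> 28. No state change.
Op 4: read(P2, v2) -> 25. No state change.
Op 5: read(P1, v0) -> 41. No state change.
Op 6: read(P1, v0) -> 41. No state change.
Op 7: fork(P0) -> P3. 4 ppages; refcounts: pp0:4 pp1:4 pp2:4 pp3:4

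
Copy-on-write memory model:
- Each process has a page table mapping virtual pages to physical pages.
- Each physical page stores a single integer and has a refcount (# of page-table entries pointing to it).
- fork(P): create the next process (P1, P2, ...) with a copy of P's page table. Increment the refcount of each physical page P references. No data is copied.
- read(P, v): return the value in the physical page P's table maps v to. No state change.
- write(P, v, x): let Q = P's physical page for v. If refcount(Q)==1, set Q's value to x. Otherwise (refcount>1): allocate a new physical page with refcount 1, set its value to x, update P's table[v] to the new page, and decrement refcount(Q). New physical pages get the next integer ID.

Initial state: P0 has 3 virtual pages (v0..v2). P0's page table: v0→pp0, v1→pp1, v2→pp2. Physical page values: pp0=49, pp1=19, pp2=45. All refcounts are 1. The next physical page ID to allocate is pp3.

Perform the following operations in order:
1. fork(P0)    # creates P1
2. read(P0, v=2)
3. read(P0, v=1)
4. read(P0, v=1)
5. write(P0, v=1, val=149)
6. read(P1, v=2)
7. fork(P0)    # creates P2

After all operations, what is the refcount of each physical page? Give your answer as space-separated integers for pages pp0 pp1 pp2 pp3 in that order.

Answer: 3 1 3 2

Derivation:
Op 1: fork(P0) -> P1. 3 ppages; refcounts: pp0:2 pp1:2 pp2:2
Op 2: read(P0, v2) -> 45. No state change.
Op 3: read(P0, v1) -> 19. No state change.
Op 4: read(P0, v1) -> 19. No state change.
Op 5: write(P0, v1, 149). refcount(pp1)=2>1 -> COPY to pp3. 4 ppages; refcounts: pp0:2 pp1:1 pp2:2 pp3:1
Op 6: read(P1, v2) -> 45. No state change.
Op 7: fork(P0) -> P2. 4 ppages; refcounts: pp0:3 pp1:1 pp2:3 pp3:2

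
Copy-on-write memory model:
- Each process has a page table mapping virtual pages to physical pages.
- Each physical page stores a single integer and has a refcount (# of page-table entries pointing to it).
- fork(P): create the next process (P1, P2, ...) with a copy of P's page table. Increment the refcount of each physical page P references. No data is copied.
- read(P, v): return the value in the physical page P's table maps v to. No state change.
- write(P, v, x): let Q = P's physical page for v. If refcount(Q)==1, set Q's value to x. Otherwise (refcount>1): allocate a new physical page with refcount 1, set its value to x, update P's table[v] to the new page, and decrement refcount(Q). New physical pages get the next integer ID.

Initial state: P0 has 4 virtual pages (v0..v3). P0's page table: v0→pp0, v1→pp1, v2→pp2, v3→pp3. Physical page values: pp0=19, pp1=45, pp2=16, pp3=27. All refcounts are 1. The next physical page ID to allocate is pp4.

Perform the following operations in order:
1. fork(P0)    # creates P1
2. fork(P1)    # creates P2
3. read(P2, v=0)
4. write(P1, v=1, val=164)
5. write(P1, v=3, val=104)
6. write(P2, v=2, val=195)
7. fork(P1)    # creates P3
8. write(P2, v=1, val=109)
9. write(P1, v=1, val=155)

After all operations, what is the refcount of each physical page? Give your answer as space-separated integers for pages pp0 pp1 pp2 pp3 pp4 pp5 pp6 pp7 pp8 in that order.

Answer: 4 1 3 2 1 2 1 1 1

Derivation:
Op 1: fork(P0) -> P1. 4 ppages; refcounts: pp0:2 pp1:2 pp2:2 pp3:2
Op 2: fork(P1) -> P2. 4 ppages; refcounts: pp0:3 pp1:3 pp2:3 pp3:3
Op 3: read(P2, v0) -> 19. No state change.
Op 4: write(P1, v1, 164). refcount(pp1)=3>1 -> COPY to pp4. 5 ppages; refcounts: pp0:3 pp1:2 pp2:3 pp3:3 pp4:1
Op 5: write(P1, v3, 104). refcount(pp3)=3>1 -> COPY to pp5. 6 ppages; refcounts: pp0:3 pp1:2 pp2:3 pp3:2 pp4:1 pp5:1
Op 6: write(P2, v2, 195). refcount(pp2)=3>1 -> COPY to pp6. 7 ppages; refcounts: pp0:3 pp1:2 pp2:2 pp3:2 pp4:1 pp5:1 pp6:1
Op 7: fork(P1) -> P3. 7 ppages; refcounts: pp0:4 pp1:2 pp2:3 pp3:2 pp4:2 pp5:2 pp6:1
Op 8: write(P2, v1, 109). refcount(pp1)=2>1 -> COPY to pp7. 8 ppages; refcounts: pp0:4 pp1:1 pp2:3 pp3:2 pp4:2 pp5:2 pp6:1 pp7:1
Op 9: write(P1, v1, 155). refcount(pp4)=2>1 -> COPY to pp8. 9 ppages; refcounts: pp0:4 pp1:1 pp2:3 pp3:2 pp4:1 pp5:2 pp6:1 pp7:1 pp8:1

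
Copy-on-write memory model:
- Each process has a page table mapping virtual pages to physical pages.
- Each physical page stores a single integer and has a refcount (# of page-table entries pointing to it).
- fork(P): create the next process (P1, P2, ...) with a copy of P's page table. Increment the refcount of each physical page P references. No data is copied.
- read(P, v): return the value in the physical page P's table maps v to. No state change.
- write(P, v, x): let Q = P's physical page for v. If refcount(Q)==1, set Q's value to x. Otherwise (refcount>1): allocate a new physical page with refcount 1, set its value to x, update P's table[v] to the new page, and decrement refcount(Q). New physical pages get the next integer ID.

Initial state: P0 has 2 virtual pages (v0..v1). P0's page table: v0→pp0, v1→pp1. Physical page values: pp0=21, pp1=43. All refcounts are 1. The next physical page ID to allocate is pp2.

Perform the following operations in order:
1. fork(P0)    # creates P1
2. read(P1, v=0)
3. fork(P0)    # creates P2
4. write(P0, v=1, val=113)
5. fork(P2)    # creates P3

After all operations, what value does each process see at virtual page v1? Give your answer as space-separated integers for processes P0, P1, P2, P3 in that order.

Answer: 113 43 43 43

Derivation:
Op 1: fork(P0) -> P1. 2 ppages; refcounts: pp0:2 pp1:2
Op 2: read(P1, v0) -> 21. No state change.
Op 3: fork(P0) -> P2. 2 ppages; refcounts: pp0:3 pp1:3
Op 4: write(P0, v1, 113). refcount(pp1)=3>1 -> COPY to pp2. 3 ppages; refcounts: pp0:3 pp1:2 pp2:1
Op 5: fork(P2) -> P3. 3 ppages; refcounts: pp0:4 pp1:3 pp2:1
P0: v1 -> pp2 = 113
P1: v1 -> pp1 = 43
P2: v1 -> pp1 = 43
P3: v1 -> pp1 = 43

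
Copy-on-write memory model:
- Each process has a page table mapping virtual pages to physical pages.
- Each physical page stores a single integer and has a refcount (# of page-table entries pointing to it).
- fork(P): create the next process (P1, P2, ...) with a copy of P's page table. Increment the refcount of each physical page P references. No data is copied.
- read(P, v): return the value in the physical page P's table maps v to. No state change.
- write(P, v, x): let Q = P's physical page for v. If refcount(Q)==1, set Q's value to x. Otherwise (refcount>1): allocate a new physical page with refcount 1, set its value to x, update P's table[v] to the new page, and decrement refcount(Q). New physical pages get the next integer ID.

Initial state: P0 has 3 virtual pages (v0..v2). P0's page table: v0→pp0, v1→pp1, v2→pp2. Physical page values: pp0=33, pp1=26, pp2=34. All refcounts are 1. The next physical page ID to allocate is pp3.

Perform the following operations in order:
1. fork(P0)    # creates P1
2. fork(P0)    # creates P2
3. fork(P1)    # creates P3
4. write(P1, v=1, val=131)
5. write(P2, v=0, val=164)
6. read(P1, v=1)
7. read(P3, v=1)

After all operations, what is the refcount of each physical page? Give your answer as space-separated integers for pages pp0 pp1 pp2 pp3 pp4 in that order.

Op 1: fork(P0) -> P1. 3 ppages; refcounts: pp0:2 pp1:2 pp2:2
Op 2: fork(P0) -> P2. 3 ppages; refcounts: pp0:3 pp1:3 pp2:3
Op 3: fork(P1) -> P3. 3 ppages; refcounts: pp0:4 pp1:4 pp2:4
Op 4: write(P1, v1, 131). refcount(pp1)=4>1 -> COPY to pp3. 4 ppages; refcounts: pp0:4 pp1:3 pp2:4 pp3:1
Op 5: write(P2, v0, 164). refcount(pp0)=4>1 -> COPY to pp4. 5 ppages; refcounts: pp0:3 pp1:3 pp2:4 pp3:1 pp4:1
Op 6: read(P1, v1) -> 131. No state change.
Op 7: read(P3, v1) -> 26. No state change.

Answer: 3 3 4 1 1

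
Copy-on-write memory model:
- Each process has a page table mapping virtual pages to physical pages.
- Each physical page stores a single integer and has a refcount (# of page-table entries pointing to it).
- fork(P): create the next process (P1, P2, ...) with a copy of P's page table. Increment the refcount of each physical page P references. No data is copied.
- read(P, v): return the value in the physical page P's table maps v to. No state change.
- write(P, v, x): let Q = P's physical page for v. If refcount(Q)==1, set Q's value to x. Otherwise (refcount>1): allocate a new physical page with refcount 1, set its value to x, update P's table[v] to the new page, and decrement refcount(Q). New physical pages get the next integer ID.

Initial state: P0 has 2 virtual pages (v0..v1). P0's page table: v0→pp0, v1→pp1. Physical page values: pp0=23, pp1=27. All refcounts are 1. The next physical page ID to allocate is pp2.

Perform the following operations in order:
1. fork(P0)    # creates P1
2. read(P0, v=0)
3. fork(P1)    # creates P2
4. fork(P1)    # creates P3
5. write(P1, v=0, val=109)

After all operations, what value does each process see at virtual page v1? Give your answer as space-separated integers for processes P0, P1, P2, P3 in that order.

Op 1: fork(P0) -> P1. 2 ppages; refcounts: pp0:2 pp1:2
Op 2: read(P0, v0) -> 23. No state change.
Op 3: fork(P1) -> P2. 2 ppages; refcounts: pp0:3 pp1:3
Op 4: fork(P1) -> P3. 2 ppages; refcounts: pp0:4 pp1:4
Op 5: write(P1, v0, 109). refcount(pp0)=4>1 -> COPY to pp2. 3 ppages; refcounts: pp0:3 pp1:4 pp2:1
P0: v1 -> pp1 = 27
P1: v1 -> pp1 = 27
P2: v1 -> pp1 = 27
P3: v1 -> pp1 = 27

Answer: 27 27 27 27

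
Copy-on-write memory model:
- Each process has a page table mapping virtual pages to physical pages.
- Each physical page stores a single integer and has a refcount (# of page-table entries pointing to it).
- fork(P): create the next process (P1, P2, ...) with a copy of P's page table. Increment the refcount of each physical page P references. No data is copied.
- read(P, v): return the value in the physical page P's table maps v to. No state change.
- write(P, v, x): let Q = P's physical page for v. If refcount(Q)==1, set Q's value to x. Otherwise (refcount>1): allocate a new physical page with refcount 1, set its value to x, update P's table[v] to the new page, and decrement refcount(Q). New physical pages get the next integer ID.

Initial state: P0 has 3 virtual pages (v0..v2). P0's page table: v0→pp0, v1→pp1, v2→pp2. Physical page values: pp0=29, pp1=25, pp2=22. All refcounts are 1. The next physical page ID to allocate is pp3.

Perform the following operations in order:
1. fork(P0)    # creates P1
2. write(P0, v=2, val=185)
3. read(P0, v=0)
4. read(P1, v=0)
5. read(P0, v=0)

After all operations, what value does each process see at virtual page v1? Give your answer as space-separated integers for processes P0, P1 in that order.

Op 1: fork(P0) -> P1. 3 ppages; refcounts: pp0:2 pp1:2 pp2:2
Op 2: write(P0, v2, 185). refcount(pp2)=2>1 -> COPY to pp3. 4 ppages; refcounts: pp0:2 pp1:2 pp2:1 pp3:1
Op 3: read(P0, v0) -> 29. No state change.
Op 4: read(P1, v0) -> 29. No state change.
Op 5: read(P0, v0) -> 29. No state change.
P0: v1 -> pp1 = 25
P1: v1 -> pp1 = 25

Answer: 25 25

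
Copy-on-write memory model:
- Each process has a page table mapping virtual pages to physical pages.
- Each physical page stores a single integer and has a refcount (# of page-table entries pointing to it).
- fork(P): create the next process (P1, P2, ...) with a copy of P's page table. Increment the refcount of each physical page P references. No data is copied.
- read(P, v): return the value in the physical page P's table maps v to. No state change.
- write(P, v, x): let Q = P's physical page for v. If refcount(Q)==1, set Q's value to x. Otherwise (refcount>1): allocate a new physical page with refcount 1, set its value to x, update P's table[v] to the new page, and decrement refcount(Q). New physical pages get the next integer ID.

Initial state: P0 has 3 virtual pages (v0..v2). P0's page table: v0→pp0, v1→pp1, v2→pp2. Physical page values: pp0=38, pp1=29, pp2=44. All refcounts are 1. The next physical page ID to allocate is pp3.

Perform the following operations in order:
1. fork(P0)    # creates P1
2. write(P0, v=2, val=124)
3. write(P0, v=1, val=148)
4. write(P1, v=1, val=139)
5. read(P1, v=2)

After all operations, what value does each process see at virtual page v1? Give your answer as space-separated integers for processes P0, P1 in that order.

Answer: 148 139

Derivation:
Op 1: fork(P0) -> P1. 3 ppages; refcounts: pp0:2 pp1:2 pp2:2
Op 2: write(P0, v2, 124). refcount(pp2)=2>1 -> COPY to pp3. 4 ppages; refcounts: pp0:2 pp1:2 pp2:1 pp3:1
Op 3: write(P0, v1, 148). refcount(pp1)=2>1 -> COPY to pp4. 5 ppages; refcounts: pp0:2 pp1:1 pp2:1 pp3:1 pp4:1
Op 4: write(P1, v1, 139). refcount(pp1)=1 -> write in place. 5 ppages; refcounts: pp0:2 pp1:1 pp2:1 pp3:1 pp4:1
Op 5: read(P1, v2) -> 44. No state change.
P0: v1 -> pp4 = 148
P1: v1 -> pp1 = 139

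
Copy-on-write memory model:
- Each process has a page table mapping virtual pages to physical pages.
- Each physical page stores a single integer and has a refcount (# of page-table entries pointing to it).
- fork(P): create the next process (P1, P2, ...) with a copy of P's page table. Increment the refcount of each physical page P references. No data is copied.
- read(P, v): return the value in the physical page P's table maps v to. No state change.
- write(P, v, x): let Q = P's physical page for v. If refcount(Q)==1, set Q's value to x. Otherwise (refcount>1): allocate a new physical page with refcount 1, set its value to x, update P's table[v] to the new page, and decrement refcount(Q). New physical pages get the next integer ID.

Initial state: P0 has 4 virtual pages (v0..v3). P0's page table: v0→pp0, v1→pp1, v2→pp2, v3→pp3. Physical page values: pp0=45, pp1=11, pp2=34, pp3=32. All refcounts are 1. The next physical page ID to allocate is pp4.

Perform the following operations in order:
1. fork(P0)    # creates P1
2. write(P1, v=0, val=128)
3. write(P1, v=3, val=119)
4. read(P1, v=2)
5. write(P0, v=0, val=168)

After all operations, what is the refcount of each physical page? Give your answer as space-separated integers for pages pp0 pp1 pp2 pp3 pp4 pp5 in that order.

Answer: 1 2 2 1 1 1

Derivation:
Op 1: fork(P0) -> P1. 4 ppages; refcounts: pp0:2 pp1:2 pp2:2 pp3:2
Op 2: write(P1, v0, 128). refcount(pp0)=2>1 -> COPY to pp4. 5 ppages; refcounts: pp0:1 pp1:2 pp2:2 pp3:2 pp4:1
Op 3: write(P1, v3, 119). refcount(pp3)=2>1 -> COPY to pp5. 6 ppages; refcounts: pp0:1 pp1:2 pp2:2 pp3:1 pp4:1 pp5:1
Op 4: read(P1, v2) -> 34. No state change.
Op 5: write(P0, v0, 168). refcount(pp0)=1 -> write in place. 6 ppages; refcounts: pp0:1 pp1:2 pp2:2 pp3:1 pp4:1 pp5:1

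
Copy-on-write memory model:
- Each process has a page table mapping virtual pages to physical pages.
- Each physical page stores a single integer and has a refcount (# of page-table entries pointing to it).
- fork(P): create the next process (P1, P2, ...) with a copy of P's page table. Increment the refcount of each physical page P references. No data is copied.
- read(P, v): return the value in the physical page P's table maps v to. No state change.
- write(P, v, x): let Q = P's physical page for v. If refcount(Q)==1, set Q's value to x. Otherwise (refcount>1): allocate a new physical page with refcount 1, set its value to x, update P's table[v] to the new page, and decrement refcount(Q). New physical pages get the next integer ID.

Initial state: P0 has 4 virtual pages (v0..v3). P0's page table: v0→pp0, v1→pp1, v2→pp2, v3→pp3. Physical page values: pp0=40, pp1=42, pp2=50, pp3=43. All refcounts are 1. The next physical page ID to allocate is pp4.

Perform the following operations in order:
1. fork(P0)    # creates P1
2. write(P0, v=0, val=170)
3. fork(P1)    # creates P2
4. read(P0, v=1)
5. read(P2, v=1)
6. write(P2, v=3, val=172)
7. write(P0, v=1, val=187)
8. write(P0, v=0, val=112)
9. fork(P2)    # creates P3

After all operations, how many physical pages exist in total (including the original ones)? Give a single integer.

Answer: 7

Derivation:
Op 1: fork(P0) -> P1. 4 ppages; refcounts: pp0:2 pp1:2 pp2:2 pp3:2
Op 2: write(P0, v0, 170). refcount(pp0)=2>1 -> COPY to pp4. 5 ppages; refcounts: pp0:1 pp1:2 pp2:2 pp3:2 pp4:1
Op 3: fork(P1) -> P2. 5 ppages; refcounts: pp0:2 pp1:3 pp2:3 pp3:3 pp4:1
Op 4: read(P0, v1) -> 42. No state change.
Op 5: read(P2, v1) -> 42. No state change.
Op 6: write(P2, v3, 172). refcount(pp3)=3>1 -> COPY to pp5. 6 ppages; refcounts: pp0:2 pp1:3 pp2:3 pp3:2 pp4:1 pp5:1
Op 7: write(P0, v1, 187). refcount(pp1)=3>1 -> COPY to pp6. 7 ppages; refcounts: pp0:2 pp1:2 pp2:3 pp3:2 pp4:1 pp5:1 pp6:1
Op 8: write(P0, v0, 112). refcount(pp4)=1 -> write in place. 7 ppages; refcounts: pp0:2 pp1:2 pp2:3 pp3:2 pp4:1 pp5:1 pp6:1
Op 9: fork(P2) -> P3. 7 ppages; refcounts: pp0:3 pp1:3 pp2:4 pp3:2 pp4:1 pp5:2 pp6:1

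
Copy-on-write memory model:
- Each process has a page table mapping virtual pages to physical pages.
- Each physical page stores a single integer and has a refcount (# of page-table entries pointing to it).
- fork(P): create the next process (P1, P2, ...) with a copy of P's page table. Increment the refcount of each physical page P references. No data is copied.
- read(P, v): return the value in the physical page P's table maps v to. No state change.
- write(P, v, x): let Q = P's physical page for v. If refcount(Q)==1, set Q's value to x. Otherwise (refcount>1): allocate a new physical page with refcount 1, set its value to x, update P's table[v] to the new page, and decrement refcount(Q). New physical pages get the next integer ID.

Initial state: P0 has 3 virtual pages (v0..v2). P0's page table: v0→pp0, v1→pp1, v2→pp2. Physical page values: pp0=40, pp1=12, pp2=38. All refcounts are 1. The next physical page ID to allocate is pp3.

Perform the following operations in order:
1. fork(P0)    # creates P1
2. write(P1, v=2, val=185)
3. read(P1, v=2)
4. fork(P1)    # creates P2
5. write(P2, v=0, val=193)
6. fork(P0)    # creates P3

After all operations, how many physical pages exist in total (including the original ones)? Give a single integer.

Answer: 5

Derivation:
Op 1: fork(P0) -> P1. 3 ppages; refcounts: pp0:2 pp1:2 pp2:2
Op 2: write(P1, v2, 185). refcount(pp2)=2>1 -> COPY to pp3. 4 ppages; refcounts: pp0:2 pp1:2 pp2:1 pp3:1
Op 3: read(P1, v2) -> 185. No state change.
Op 4: fork(P1) -> P2. 4 ppages; refcounts: pp0:3 pp1:3 pp2:1 pp3:2
Op 5: write(P2, v0, 193). refcount(pp0)=3>1 -> COPY to pp4. 5 ppages; refcounts: pp0:2 pp1:3 pp2:1 pp3:2 pp4:1
Op 6: fork(P0) -> P3. 5 ppages; refcounts: pp0:3 pp1:4 pp2:2 pp3:2 pp4:1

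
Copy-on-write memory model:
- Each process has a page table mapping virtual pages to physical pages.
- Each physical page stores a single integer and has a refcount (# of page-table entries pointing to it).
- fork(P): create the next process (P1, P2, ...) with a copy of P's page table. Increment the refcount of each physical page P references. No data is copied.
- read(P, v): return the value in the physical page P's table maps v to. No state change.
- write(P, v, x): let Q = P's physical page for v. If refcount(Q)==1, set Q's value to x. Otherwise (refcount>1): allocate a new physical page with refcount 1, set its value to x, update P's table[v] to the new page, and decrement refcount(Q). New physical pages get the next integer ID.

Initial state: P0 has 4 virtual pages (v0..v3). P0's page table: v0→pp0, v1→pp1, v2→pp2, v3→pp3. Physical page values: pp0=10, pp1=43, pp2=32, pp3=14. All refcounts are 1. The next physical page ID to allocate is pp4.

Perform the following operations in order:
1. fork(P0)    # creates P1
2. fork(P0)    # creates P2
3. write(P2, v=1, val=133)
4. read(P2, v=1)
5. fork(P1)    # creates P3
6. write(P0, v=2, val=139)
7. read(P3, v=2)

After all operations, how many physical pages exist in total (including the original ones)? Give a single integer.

Answer: 6

Derivation:
Op 1: fork(P0) -> P1. 4 ppages; refcounts: pp0:2 pp1:2 pp2:2 pp3:2
Op 2: fork(P0) -> P2. 4 ppages; refcounts: pp0:3 pp1:3 pp2:3 pp3:3
Op 3: write(P2, v1, 133). refcount(pp1)=3>1 -> COPY to pp4. 5 ppages; refcounts: pp0:3 pp1:2 pp2:3 pp3:3 pp4:1
Op 4: read(P2, v1) -> 133. No state change.
Op 5: fork(P1) -> P3. 5 ppages; refcounts: pp0:4 pp1:3 pp2:4 pp3:4 pp4:1
Op 6: write(P0, v2, 139). refcount(pp2)=4>1 -> COPY to pp5. 6 ppages; refcounts: pp0:4 pp1:3 pp2:3 pp3:4 pp4:1 pp5:1
Op 7: read(P3, v2) -> 32. No state change.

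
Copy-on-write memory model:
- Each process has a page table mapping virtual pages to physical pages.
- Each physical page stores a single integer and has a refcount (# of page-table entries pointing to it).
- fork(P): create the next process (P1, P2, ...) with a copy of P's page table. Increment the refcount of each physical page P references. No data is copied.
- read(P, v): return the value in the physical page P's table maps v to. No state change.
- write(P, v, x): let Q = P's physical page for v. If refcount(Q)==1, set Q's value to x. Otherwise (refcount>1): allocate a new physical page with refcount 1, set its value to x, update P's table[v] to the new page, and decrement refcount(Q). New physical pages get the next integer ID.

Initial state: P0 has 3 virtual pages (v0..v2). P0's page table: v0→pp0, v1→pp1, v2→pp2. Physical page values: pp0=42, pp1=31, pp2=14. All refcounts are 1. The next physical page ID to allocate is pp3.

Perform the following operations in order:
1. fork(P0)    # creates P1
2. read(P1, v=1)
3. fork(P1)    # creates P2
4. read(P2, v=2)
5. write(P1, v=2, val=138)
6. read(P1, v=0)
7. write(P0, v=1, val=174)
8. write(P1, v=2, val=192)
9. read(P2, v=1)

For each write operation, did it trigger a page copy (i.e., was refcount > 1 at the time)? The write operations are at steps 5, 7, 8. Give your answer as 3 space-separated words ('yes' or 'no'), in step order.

Op 1: fork(P0) -> P1. 3 ppages; refcounts: pp0:2 pp1:2 pp2:2
Op 2: read(P1, v1) -> 31. No state change.
Op 3: fork(P1) -> P2. 3 ppages; refcounts: pp0:3 pp1:3 pp2:3
Op 4: read(P2, v2) -> 14. No state change.
Op 5: write(P1, v2, 138). refcount(pp2)=3>1 -> COPY to pp3. 4 ppages; refcounts: pp0:3 pp1:3 pp2:2 pp3:1
Op 6: read(P1, v0) -> 42. No state change.
Op 7: write(P0, v1, 174). refcount(pp1)=3>1 -> COPY to pp4. 5 ppages; refcounts: pp0:3 pp1:2 pp2:2 pp3:1 pp4:1
Op 8: write(P1, v2, 192). refcount(pp3)=1 -> write in place. 5 ppages; refcounts: pp0:3 pp1:2 pp2:2 pp3:1 pp4:1
Op 9: read(P2, v1) -> 31. No state change.

yes yes no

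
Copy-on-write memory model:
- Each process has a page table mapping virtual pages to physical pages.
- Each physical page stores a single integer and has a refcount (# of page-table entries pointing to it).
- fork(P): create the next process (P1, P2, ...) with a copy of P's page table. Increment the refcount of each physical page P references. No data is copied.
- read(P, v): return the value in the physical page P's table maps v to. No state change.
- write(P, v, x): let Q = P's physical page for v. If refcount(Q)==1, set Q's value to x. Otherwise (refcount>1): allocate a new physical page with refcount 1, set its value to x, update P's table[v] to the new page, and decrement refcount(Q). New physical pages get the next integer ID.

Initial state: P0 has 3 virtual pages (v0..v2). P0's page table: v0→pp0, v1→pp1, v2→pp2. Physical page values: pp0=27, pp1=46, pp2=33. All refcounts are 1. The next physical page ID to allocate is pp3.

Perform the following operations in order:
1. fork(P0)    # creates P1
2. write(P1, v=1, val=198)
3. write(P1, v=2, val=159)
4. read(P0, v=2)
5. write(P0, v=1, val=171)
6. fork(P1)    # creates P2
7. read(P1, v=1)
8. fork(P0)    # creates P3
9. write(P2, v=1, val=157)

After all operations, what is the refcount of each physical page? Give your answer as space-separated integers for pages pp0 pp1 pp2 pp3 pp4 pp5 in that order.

Op 1: fork(P0) -> P1. 3 ppages; refcounts: pp0:2 pp1:2 pp2:2
Op 2: write(P1, v1, 198). refcount(pp1)=2>1 -> COPY to pp3. 4 ppages; refcounts: pp0:2 pp1:1 pp2:2 pp3:1
Op 3: write(P1, v2, 159). refcount(pp2)=2>1 -> COPY to pp4. 5 ppages; refcounts: pp0:2 pp1:1 pp2:1 pp3:1 pp4:1
Op 4: read(P0, v2) -> 33. No state change.
Op 5: write(P0, v1, 171). refcount(pp1)=1 -> write in place. 5 ppages; refcounts: pp0:2 pp1:1 pp2:1 pp3:1 pp4:1
Op 6: fork(P1) -> P2. 5 ppages; refcounts: pp0:3 pp1:1 pp2:1 pp3:2 pp4:2
Op 7: read(P1, v1) -> 198. No state change.
Op 8: fork(P0) -> P3. 5 ppages; refcounts: pp0:4 pp1:2 pp2:2 pp3:2 pp4:2
Op 9: write(P2, v1, 157). refcount(pp3)=2>1 -> COPY to pp5. 6 ppages; refcounts: pp0:4 pp1:2 pp2:2 pp3:1 pp4:2 pp5:1

Answer: 4 2 2 1 2 1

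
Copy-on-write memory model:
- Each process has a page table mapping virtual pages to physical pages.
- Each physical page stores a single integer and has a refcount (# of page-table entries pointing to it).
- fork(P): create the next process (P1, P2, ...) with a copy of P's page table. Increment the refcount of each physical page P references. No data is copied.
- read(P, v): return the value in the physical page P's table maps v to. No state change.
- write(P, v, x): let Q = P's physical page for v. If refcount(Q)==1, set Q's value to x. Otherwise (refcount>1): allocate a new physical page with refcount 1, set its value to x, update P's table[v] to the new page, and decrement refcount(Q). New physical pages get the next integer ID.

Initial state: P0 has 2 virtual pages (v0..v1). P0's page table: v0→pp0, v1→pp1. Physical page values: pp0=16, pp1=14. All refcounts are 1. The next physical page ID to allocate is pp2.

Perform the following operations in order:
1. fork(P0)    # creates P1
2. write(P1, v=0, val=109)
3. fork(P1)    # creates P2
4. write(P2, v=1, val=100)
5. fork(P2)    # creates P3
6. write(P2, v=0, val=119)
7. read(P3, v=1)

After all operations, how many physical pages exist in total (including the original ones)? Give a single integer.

Op 1: fork(P0) -> P1. 2 ppages; refcounts: pp0:2 pp1:2
Op 2: write(P1, v0, 109). refcount(pp0)=2>1 -> COPY to pp2. 3 ppages; refcounts: pp0:1 pp1:2 pp2:1
Op 3: fork(P1) -> P2. 3 ppages; refcounts: pp0:1 pp1:3 pp2:2
Op 4: write(P2, v1, 100). refcount(pp1)=3>1 -> COPY to pp3. 4 ppages; refcounts: pp0:1 pp1:2 pp2:2 pp3:1
Op 5: fork(P2) -> P3. 4 ppages; refcounts: pp0:1 pp1:2 pp2:3 pp3:2
Op 6: write(P2, v0, 119). refcount(pp2)=3>1 -> COPY to pp4. 5 ppages; refcounts: pp0:1 pp1:2 pp2:2 pp3:2 pp4:1
Op 7: read(P3, v1) -> 100. No state change.

Answer: 5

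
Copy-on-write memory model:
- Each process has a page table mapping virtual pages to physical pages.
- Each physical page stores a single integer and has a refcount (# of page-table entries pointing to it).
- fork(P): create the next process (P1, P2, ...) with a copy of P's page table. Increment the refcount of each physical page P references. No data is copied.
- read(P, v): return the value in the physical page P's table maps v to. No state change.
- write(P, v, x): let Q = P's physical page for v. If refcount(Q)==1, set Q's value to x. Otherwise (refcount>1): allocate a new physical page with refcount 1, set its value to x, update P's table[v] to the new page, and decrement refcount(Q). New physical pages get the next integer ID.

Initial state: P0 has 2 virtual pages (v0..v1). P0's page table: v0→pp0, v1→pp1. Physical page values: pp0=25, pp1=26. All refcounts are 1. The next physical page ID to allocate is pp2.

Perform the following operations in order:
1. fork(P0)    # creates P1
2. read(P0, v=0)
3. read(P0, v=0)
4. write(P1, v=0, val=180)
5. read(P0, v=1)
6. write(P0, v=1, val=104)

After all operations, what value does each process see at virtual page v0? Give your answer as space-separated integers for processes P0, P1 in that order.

Op 1: fork(P0) -> P1. 2 ppages; refcounts: pp0:2 pp1:2
Op 2: read(P0, v0) -> 25. No state change.
Op 3: read(P0, v0) -> 25. No state change.
Op 4: write(P1, v0, 180). refcount(pp0)=2>1 -> COPY to pp2. 3 ppages; refcounts: pp0:1 pp1:2 pp2:1
Op 5: read(P0, v1) -> 26. No state change.
Op 6: write(P0, v1, 104). refcount(pp1)=2>1 -> COPY to pp3. 4 ppages; refcounts: pp0:1 pp1:1 pp2:1 pp3:1
P0: v0 -> pp0 = 25
P1: v0 -> pp2 = 180

Answer: 25 180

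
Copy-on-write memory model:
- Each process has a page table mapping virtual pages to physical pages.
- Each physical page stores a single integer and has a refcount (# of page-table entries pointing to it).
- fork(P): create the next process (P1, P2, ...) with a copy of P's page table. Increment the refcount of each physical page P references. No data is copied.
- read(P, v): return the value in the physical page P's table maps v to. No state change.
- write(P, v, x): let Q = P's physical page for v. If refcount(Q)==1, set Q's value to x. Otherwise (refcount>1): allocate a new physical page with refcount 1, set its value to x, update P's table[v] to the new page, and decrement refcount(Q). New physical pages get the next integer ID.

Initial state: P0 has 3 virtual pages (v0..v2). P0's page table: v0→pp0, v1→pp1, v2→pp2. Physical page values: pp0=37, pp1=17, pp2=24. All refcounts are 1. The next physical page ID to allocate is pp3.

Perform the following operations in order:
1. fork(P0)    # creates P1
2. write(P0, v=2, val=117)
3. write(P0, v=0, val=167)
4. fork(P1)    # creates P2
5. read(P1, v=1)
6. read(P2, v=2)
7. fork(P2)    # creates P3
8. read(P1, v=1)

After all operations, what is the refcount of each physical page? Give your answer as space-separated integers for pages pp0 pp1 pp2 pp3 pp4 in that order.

Answer: 3 4 3 1 1

Derivation:
Op 1: fork(P0) -> P1. 3 ppages; refcounts: pp0:2 pp1:2 pp2:2
Op 2: write(P0, v2, 117). refcount(pp2)=2>1 -> COPY to pp3. 4 ppages; refcounts: pp0:2 pp1:2 pp2:1 pp3:1
Op 3: write(P0, v0, 167). refcount(pp0)=2>1 -> COPY to pp4. 5 ppages; refcounts: pp0:1 pp1:2 pp2:1 pp3:1 pp4:1
Op 4: fork(P1) -> P2. 5 ppages; refcounts: pp0:2 pp1:3 pp2:2 pp3:1 pp4:1
Op 5: read(P1, v1) -> 17. No state change.
Op 6: read(P2, v2) -> 24. No state change.
Op 7: fork(P2) -> P3. 5 ppages; refcounts: pp0:3 pp1:4 pp2:3 pp3:1 pp4:1
Op 8: read(P1, v1) -> 17. No state change.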